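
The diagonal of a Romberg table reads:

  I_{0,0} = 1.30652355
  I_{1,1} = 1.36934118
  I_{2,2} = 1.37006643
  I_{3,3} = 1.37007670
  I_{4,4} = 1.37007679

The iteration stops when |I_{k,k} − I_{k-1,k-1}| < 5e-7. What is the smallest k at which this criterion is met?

|I_{1,1} − I_{0,0}| = 0.06281763 ≥ 5e-7
|I_{2,2} − I_{1,1}| = 0.00072525 ≥ 5e-7
|I_{3,3} − I_{2,2}| = 0.00001027 ≥ 5e-7
|I_{4,4} − I_{3,3}| = 0.00000009 < 5e-7

k = 4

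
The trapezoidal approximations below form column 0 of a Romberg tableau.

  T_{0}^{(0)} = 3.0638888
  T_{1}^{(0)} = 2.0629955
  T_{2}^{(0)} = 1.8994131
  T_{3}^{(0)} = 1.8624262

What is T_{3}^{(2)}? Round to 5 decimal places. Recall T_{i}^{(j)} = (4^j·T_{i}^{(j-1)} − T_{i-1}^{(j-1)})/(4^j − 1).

Richardson extrapolation on the trapezoidal column (denominator 4−1=3):
T_{2}^{(1)} = (4·1.8994131 − 2.0629955) / 3 = 1.8448856
T_{3}^{(1)} = 1.8624262 + (1.8624262 − 1.8994131)/3 = 1.8500972
T_{3}^{(2)} = (16·1.8500972 − 1.8448856) / 15 = 1.8504446

1.85044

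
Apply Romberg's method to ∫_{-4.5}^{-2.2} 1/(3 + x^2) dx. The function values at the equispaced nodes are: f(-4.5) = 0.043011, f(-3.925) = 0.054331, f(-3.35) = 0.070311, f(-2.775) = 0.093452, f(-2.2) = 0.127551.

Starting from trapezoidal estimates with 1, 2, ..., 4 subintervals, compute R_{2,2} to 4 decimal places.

0.1729

R_{0,0} (trapezoid, 1 panel, h=2.3000): 0.196146
R_{1,0} (trapezoid, 2 panels, h=1.1500): 0.178931
R_{2,0} (trapezoid, 4 panels, h=0.5750): 0.174441
R_{1,1} = 0.178931 + (0.178931 − 0.196146)/3 = 0.173193
R_{2,1} = 0.174441 + (0.174441 − 0.178931)/3 = 0.172944
R_{2,2} = 0.172944 + (0.172944 − 0.173193)/15 = 0.172927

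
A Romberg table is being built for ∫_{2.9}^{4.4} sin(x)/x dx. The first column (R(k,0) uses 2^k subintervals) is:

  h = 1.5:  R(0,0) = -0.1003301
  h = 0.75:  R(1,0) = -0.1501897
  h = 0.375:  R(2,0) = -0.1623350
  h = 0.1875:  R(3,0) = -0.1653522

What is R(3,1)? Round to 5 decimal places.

R(3,1) = (4·(-0.1653522) − (-0.1623350)) / 3 = -0.1663579

-0.16636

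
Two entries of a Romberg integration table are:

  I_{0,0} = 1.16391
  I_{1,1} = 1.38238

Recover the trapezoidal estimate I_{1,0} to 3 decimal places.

1.328

From I_{1,1} = (4·I_{1,0} − I_{0,0})/3, solve for I_{1,0}:
4·I_{1,0} = 3·1.38238 + 1.16391 = 5.31105
I_{1,0} = 1.32776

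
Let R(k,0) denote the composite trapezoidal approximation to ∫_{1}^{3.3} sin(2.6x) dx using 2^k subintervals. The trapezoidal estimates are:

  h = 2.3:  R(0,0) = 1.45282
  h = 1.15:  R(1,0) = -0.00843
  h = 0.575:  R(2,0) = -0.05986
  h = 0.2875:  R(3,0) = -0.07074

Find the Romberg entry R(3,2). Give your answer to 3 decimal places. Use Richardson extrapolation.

R(2,1) = -0.05986 + (-0.05986 − (-0.00843))/3 = -0.07700
R(3,1) = (4·(-0.07074) − (-0.05986)) / 3 = -0.07437
R(3,2) = (16·(-0.07437) − (-0.07700)) / 15 = -0.07419

-0.074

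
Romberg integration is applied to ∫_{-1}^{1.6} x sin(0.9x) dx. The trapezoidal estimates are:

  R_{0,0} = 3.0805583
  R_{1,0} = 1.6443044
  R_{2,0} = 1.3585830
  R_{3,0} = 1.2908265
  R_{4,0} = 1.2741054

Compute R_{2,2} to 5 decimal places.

1.26986

R_{1,1} = (4·1.6443044 − 3.0805583) / 3 = 1.1655531
R_{2,1} = 1.3585830 + (1.3585830 − 1.6443044)/3 = 1.2633425
R_{2,2} = (16·1.2633425 − 1.1655531) / 15 = 1.2698618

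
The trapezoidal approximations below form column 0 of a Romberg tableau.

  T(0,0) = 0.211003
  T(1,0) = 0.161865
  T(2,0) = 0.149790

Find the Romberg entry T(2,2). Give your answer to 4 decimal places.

T(1,1) = (4·0.161865 − 0.211003) / 3 = 0.145486
T(2,1) = (4·0.149790 − 0.161865) / 3 = 0.145765
T(2,2) = 0.145765 + (0.145765 − 0.145486)/15 = 0.145784

0.1458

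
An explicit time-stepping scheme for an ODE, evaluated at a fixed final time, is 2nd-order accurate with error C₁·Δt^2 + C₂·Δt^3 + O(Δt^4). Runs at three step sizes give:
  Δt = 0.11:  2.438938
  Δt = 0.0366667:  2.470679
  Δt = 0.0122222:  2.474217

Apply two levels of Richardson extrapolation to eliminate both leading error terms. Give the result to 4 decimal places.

First eliminate the Δt^2 term (factor 3^2 = 9):
  B₁ = (9·2.470679 − 2.438938)/8 = 2.474647
  B₂ = (9·2.474217 − 2.470679)/8 = 2.474659
Then eliminate the Δt^3 term (factor 3^3 = 27):
  (27·2.474659 − 2.474647)/26 = 2.474659

2.4747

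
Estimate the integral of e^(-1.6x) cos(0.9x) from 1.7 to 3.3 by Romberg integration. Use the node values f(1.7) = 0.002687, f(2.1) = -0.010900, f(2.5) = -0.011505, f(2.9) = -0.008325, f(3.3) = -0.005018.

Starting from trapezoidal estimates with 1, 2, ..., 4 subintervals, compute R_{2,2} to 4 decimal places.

-0.0137

R_{0,0} (trapezoid, 1 panel, h=1.6000): -0.001865
R_{1,0} (trapezoid, 2 panels, h=0.8000): -0.010136
R_{2,0} (trapezoid, 4 panels, h=0.4000): -0.012758
R_{1,1} = -0.010136 + (-0.010136 − (-0.001865))/3 = -0.012893
R_{2,1} = -0.012758 + (-0.012758 − (-0.010136))/3 = -0.013632
R_{2,2} = -0.013632 + (-0.013632 − (-0.012893))/15 = -0.013681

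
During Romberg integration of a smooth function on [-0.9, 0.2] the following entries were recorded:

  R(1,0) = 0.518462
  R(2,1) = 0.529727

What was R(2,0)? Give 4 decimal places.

0.5269

From R(2,1) = (4·R(2,0) − R(1,0))/3, solve for R(2,0):
4·R(2,0) = 3·0.529727 + 0.518462 = 2.107643
R(2,0) = 0.526911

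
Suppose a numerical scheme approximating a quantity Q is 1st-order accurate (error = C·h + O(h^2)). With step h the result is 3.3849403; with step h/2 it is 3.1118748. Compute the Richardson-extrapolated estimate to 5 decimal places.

Extrapolated value = (2·A(h/2) − A(h)) / (2 − 1)
= (2·3.1118748 − 3.3849403) / 1
= 2.8388093 / 1 = 2.8388093

2.83881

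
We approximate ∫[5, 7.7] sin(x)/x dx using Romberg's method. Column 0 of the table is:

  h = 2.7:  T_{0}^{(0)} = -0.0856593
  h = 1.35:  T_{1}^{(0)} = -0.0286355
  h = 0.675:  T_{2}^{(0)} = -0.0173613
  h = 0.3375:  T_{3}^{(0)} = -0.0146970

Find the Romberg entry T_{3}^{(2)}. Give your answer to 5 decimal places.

Richardson extrapolation on the trapezoidal column (denominator 4−1=3):
T_{2}^{(1)} = (4·(-0.0173613) − (-0.0286355)) / 3 = -0.0136032
T_{3}^{(1)} = -0.0146970 + (-0.0146970 − (-0.0173613))/3 = -0.0138089
T_{3}^{(2)} = -0.0138089 + (-0.0138089 − (-0.0136032))/15 = -0.0138226

-0.01382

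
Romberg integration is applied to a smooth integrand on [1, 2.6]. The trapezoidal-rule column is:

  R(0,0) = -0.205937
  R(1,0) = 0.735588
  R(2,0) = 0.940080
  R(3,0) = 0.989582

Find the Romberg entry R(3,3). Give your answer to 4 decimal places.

Richardson extrapolation on the trapezoidal column (denominator 4−1=3):
R(1,1) = 0.735588 + (0.735588 − (-0.205937))/3 = 1.049430
R(2,1) = 0.940080 + (0.940080 − 0.735588)/3 = 1.008244
R(3,1) = 0.989582 + (0.989582 − 0.940080)/3 = 1.006083
R(2,2) = 1.008244 + (1.008244 − 1.049430)/15 = 1.005498
R(3,2) = (16·1.006083 − 1.008244) / 15 = 1.005939
R(3,3) = (64·1.005939 − 1.005498) / 63 = 1.005946

1.0059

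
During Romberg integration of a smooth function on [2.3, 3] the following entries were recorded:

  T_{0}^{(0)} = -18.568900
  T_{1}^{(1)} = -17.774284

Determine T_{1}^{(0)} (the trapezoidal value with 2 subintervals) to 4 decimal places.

From T_{1}^{(1)} = (4·T_{1}^{(0)} − T_{0}^{(0)})/3, solve for T_{1}^{(0)}:
4·T_{1}^{(0)} = 3·(-17.774284) + (-18.568900) = -71.891752
T_{1}^{(0)} = -17.972938

-17.9729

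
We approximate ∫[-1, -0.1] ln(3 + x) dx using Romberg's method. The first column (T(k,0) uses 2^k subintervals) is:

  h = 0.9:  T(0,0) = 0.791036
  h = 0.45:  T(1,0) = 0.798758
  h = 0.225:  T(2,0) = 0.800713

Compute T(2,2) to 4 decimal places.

Richardson extrapolation on the trapezoidal column (denominator 4−1=3):
T(1,1) = 0.798758 + (0.798758 − 0.791036)/3 = 0.801332
T(2,1) = (4·0.800713 − 0.798758) / 3 = 0.801365
T(2,2) = 0.801365 + (0.801365 − 0.801332)/15 = 0.801367

0.8014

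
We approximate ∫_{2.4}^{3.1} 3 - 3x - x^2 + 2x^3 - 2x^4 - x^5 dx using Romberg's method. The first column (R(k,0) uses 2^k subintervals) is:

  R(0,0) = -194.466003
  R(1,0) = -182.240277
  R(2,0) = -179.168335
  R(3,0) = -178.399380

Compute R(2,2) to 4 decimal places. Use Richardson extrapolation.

-178.1430

Richardson extrapolation on the trapezoidal column (denominator 4−1=3):
R(1,1) = (4·(-182.240277) − (-194.466003)) / 3 = -178.165035
R(2,1) = (4·(-179.168335) − (-182.240277)) / 3 = -178.144354
R(2,2) = (16·(-178.144354) − (-178.165035)) / 15 = -178.142975
(Column j=1 coincides with Simpson's rule on the same nodes.)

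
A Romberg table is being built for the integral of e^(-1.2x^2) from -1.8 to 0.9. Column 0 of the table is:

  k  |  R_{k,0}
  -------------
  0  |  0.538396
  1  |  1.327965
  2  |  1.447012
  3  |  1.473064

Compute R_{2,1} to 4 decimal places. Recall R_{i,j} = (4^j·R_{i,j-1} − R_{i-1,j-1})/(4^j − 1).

Richardson extrapolation on the trapezoidal column (denominator 4−1=3):
R_{2,1} = 1.447012 + (1.447012 − 1.327965)/3 = 1.486694

1.4867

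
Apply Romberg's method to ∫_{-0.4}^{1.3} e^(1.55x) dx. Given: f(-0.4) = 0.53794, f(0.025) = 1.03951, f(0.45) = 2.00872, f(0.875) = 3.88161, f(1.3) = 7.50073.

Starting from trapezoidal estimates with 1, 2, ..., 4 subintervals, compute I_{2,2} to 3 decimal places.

I_{0,0} (trapezoid, 1 panel, h=1.7000): 6.83287
I_{1,0} (trapezoid, 2 panels, h=0.8500): 5.12385
I_{2,0} (trapezoid, 4 panels, h=0.4250): 4.65340
I_{1,1} = 5.12385 + (5.12385 − 6.83287)/3 = 4.55418
I_{2,1} = 4.65340 + (4.65340 − 5.12385)/3 = 4.49658
I_{2,2} = 4.49658 + (4.49658 − 4.55418)/15 = 4.49274

4.493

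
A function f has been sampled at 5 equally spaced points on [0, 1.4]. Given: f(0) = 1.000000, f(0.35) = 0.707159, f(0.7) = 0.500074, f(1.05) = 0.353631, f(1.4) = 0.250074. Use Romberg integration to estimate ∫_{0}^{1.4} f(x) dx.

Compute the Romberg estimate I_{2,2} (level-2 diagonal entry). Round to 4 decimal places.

I_{0,0} (trapezoid, 1 panel, h=1.4000): 0.875052
I_{1,0} (trapezoid, 2 panels, h=0.7000): 0.787578
I_{2,0} (trapezoid, 4 panels, h=0.3500): 0.765065
I_{1,1} = 0.787578 + (0.787578 − 0.875052)/3 = 0.758420
I_{2,1} = 0.765065 + (0.765065 − 0.787578)/3 = 0.757561
I_{2,2} = 0.757561 + (0.757561 − 0.758420)/15 = 0.757504

0.7575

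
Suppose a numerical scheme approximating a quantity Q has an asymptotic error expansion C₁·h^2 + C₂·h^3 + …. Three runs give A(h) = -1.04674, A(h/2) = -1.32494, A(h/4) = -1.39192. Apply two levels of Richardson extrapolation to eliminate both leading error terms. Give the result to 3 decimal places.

First eliminate the h^2 term (factor 2^2 = 4):
  B₁ = (4·(-1.32494) − (-1.04674))/3 = -1.41767
  B₂ = (4·(-1.39192) − (-1.32494))/3 = -1.41425
Then eliminate the h^3 term (factor 2^3 = 8):
  (8·(-1.41425) − (-1.41767))/7 = -1.41376

-1.414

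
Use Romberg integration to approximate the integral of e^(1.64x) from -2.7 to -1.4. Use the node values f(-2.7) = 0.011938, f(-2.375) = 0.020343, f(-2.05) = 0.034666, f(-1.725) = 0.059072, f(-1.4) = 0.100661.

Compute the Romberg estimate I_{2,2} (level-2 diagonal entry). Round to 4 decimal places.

0.0541

I_{0,0} (trapezoid, 1 panel, h=1.3000): 0.073189
I_{1,0} (trapezoid, 2 panels, h=0.6500): 0.059128
I_{2,0} (trapezoid, 4 panels, h=0.3250): 0.055374
I_{1,1} = 0.059128 + (0.059128 − 0.073189)/3 = 0.054441
I_{2,1} = 0.055374 + (0.055374 − 0.059128)/3 = 0.054123
I_{2,2} = 0.054123 + (0.054123 − 0.054441)/15 = 0.054102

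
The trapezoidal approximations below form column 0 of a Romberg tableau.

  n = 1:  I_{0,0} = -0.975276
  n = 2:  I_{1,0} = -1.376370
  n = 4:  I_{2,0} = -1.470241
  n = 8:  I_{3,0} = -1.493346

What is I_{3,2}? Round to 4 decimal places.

I_{2,1} = -1.470241 + (-1.470241 − (-1.376370))/3 = -1.501531
I_{3,1} = (4·(-1.493346) − (-1.470241)) / 3 = -1.501048
I_{3,2} = -1.501048 + (-1.501048 − (-1.501531))/15 = -1.501016

-1.5010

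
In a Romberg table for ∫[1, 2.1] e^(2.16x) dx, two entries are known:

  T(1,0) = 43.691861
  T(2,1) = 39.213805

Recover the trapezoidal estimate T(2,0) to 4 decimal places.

From T(2,1) = (4·T(2,0) − T(1,0))/3, solve for T(2,0):
4·T(2,0) = 3·39.213805 + 43.691861 = 161.333276
T(2,0) = 40.333319

40.3333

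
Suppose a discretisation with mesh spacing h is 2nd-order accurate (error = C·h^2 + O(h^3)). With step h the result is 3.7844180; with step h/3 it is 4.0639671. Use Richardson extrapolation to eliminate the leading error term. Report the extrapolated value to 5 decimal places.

4.09891

Extrapolated value = (9·A(h/3) − A(h)) / (9 − 1)
= (9·4.0639671 − 3.7844180) / 8
= 32.7912859 / 8 = 4.0989107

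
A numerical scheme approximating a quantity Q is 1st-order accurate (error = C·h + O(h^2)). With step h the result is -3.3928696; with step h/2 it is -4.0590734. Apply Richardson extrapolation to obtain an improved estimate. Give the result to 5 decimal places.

The leading error scales as h; refining by a factor of 2 reduces it by 2^1 = 2.
Extrapolated value = (2·A(h/2) − A(h)) / (2 − 1)
= (2·(-4.0590734) − (-3.3928696)) / 1
= -4.7252772 / 1 = -4.7252772

-4.72528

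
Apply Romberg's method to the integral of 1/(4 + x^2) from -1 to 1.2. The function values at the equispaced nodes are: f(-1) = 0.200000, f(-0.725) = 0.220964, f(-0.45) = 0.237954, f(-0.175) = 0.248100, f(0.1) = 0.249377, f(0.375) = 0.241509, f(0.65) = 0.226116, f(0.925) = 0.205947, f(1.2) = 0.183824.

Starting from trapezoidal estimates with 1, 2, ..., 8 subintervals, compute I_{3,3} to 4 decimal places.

I_{0,0} (trapezoid, 1 panel, h=2.2000): 0.422206
I_{1,0} (trapezoid, 2 panels, h=1.1000): 0.485418
I_{2,0} (trapezoid, 4 panels, h=0.5500): 0.497947
I_{3,0} (trapezoid, 8 panels, h=0.2750): 0.501017
I_{1,1} = 0.485418 + (0.485418 − 0.422206)/3 = 0.506489
I_{2,1} = 0.497947 + (0.497947 − 0.485418)/3 = 0.502123
I_{3,1} = 0.501017 + (0.501017 − 0.497947)/3 = 0.502040
I_{2,2} = 0.502123 + (0.502123 − 0.506489)/15 = 0.501832
I_{3,2} = 0.502040 + (0.502040 − 0.502123)/15 = 0.502034
I_{3,3} = 0.502034 + (0.502034 − 0.501832)/63 = 0.502037

0.5020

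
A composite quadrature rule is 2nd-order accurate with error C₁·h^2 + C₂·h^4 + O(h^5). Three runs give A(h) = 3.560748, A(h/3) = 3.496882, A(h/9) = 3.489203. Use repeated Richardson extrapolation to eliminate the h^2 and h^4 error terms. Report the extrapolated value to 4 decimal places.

First eliminate the h^2 term (factor 3^2 = 9):
  B₁ = (9·3.496882 − 3.560748)/8 = 3.488899
  B₂ = (9·3.489203 − 3.496882)/8 = 3.488243
Then eliminate the h^4 term (factor 3^4 = 81):
  (81·3.488243 − 3.488899)/80 = 3.488235

3.4882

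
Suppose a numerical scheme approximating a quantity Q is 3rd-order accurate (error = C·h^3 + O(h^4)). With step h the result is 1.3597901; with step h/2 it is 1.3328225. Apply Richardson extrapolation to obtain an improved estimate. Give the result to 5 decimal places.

1.32897

The leading error scales as h^3; refining by a factor of 2 reduces it by 2^3 = 8.
Extrapolated value = (8·A(h/2) − A(h)) / (8 − 1)
= (8·1.3328225 − 1.3597901) / 7
= 9.3027899 / 7 = 1.3289700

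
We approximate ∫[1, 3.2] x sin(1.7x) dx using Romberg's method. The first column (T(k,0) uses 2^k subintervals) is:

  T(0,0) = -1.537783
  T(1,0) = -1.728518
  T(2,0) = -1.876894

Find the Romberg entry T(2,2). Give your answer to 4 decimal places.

-1.9353

T(1,1) = -1.728518 + (-1.728518 − (-1.537783))/3 = -1.792096
T(2,1) = -1.876894 + (-1.876894 − (-1.728518))/3 = -1.926353
T(2,2) = (16·(-1.926353) − (-1.792096)) / 15 = -1.935303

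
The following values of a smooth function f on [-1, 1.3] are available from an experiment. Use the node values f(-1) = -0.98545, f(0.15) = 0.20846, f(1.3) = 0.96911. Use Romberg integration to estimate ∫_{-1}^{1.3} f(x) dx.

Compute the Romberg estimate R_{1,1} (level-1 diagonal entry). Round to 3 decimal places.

0.313

R_{0,0} (trapezoid, 1 panel, h=2.3000): -0.01879
R_{1,0} (trapezoid, 2 panels, h=1.1500): 0.23033
R_{1,1} = 0.23033 + (0.23033 − (-0.01879))/3 = 0.31337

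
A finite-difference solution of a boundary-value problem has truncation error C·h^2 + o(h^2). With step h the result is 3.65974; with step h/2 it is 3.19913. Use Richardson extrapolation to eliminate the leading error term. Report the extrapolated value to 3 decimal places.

Extrapolated value = (4·A(h/2) − A(h)) / (4 − 1)
= (4·3.19913 − 3.65974) / 3
= 9.13678 / 3 = 3.04559

3.046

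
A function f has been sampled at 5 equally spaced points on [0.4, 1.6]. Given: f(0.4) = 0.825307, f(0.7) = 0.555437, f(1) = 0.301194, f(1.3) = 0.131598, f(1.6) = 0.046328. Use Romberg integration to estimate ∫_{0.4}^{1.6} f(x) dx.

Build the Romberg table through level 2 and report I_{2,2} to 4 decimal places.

0.4227

I_{0,0} (trapezoid, 1 panel, h=1.2000): 0.522981
I_{1,0} (trapezoid, 2 panels, h=0.6000): 0.442207
I_{2,0} (trapezoid, 4 panels, h=0.3000): 0.427214
I_{1,1} = 0.442207 + (0.442207 − 0.522981)/3 = 0.415282
I_{2,1} = 0.427214 + (0.427214 − 0.442207)/3 = 0.422216
I_{2,2} = 0.422216 + (0.422216 − 0.415282)/15 = 0.422678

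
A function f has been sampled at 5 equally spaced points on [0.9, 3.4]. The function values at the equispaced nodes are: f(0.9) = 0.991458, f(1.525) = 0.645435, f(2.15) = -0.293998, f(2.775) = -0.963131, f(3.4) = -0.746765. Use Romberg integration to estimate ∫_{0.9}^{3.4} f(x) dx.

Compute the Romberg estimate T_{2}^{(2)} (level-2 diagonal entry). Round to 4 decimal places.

-0.3328

T_{0}^{(0)} (trapezoid, 1 panel, h=2.5000): 0.305866
T_{1}^{(0)} (trapezoid, 2 panels, h=1.2500): -0.214564
T_{2}^{(0)} (trapezoid, 4 panels, h=0.6250): -0.305842
T_{1}^{(1)} = -0.214564 + (-0.214564 − 0.305866)/3 = -0.388041
T_{2}^{(1)} = -0.305842 + (-0.305842 − (-0.214564))/3 = -0.336268
T_{2}^{(2)} = -0.336268 + (-0.336268 − (-0.388041))/15 = -0.332816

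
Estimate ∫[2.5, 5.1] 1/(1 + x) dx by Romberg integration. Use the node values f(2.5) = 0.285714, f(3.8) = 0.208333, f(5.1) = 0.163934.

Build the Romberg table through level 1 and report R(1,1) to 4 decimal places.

R(0,0) (trapezoid, 1 panel, h=2.6000): 0.584542
R(1,0) (trapezoid, 2 panels, h=1.3000): 0.563104
R(1,1) = 0.563104 + (0.563104 − 0.584542)/3 = 0.555958

0.5560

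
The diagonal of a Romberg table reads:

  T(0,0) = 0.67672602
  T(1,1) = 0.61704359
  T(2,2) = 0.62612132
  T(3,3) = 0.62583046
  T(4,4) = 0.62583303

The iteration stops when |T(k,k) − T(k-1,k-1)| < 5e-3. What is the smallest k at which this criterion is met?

|T(1,1) − T(0,0)| = 0.05968243 ≥ 5e-3
|T(2,2) − T(1,1)| = 0.00907773 ≥ 5e-3
|T(3,3) − T(2,2)| = 0.00029086 < 5e-3

k = 3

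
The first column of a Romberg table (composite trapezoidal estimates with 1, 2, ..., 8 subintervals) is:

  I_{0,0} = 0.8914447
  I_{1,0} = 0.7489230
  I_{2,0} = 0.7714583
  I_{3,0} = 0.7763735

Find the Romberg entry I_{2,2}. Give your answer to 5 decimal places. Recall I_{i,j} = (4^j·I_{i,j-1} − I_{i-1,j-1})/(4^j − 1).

Richardson extrapolation on the trapezoidal column (denominator 4−1=3):
I_{1,1} = 0.7489230 + (0.7489230 − 0.8914447)/3 = 0.7014158
I_{2,1} = (4·0.7714583 − 0.7489230) / 3 = 0.7789701
I_{2,2} = (16·0.7789701 − 0.7014158) / 15 = 0.7841404

0.78414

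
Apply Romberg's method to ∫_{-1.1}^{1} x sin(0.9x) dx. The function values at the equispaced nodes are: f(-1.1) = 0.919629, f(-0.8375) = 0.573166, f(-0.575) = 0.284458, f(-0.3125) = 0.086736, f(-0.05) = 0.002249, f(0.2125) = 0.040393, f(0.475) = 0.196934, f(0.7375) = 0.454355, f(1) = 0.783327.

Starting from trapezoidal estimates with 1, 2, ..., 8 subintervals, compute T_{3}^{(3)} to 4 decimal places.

0.6379

T_{0}^{(0)} (trapezoid, 1 panel, h=2.1000): 1.788104
T_{1}^{(0)} (trapezoid, 2 panels, h=1.0500): 0.896413
T_{2}^{(0)} (trapezoid, 4 panels, h=0.5250): 0.700937
T_{3}^{(0)} (trapezoid, 8 panels, h=0.2625): 0.653564
T_{1}^{(1)} = 0.896413 + (0.896413 − 1.788104)/3 = 0.599183
T_{2}^{(1)} = 0.700937 + (0.700937 − 0.896413)/3 = 0.635778
T_{3}^{(1)} = 0.653564 + (0.653564 − 0.700937)/3 = 0.637773
T_{2}^{(2)} = 0.635778 + (0.635778 − 0.599183)/15 = 0.638218
T_{3}^{(2)} = 0.637773 + (0.637773 − 0.635778)/15 = 0.637906
T_{3}^{(3)} = 0.637906 + (0.637906 − 0.638218)/63 = 0.637901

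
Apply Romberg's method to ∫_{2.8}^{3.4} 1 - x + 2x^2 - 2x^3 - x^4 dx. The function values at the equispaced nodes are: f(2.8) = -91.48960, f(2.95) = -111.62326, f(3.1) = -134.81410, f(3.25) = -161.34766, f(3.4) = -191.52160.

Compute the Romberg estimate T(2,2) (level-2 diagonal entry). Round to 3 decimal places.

-82.226

T(0,0) (trapezoid, 1 panel, h=0.6000): -84.90336
T(1,0) (trapezoid, 2 panels, h=0.3000): -82.89591
T(2,0) (trapezoid, 4 panels, h=0.1500): -82.39359
T(1,1) = -82.89591 + (-82.89591 − (-84.90336))/3 = -82.22676
T(2,1) = -82.39359 + (-82.39359 − (-82.89591))/3 = -82.22615
T(2,2) = -82.22615 + (-82.22615 − (-82.22676))/15 = -82.22611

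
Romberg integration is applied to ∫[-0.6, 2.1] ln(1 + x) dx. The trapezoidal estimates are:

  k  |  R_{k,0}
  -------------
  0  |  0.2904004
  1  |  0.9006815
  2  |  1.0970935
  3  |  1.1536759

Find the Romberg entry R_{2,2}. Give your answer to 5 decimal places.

1.16646

R_{1,1} = (4·0.9006815 − 0.2904004) / 3 = 1.1041085
R_{2,1} = 1.0970935 + (1.0970935 − 0.9006815)/3 = 1.1625642
R_{2,2} = 1.1625642 + (1.1625642 − 1.1041085)/15 = 1.1664612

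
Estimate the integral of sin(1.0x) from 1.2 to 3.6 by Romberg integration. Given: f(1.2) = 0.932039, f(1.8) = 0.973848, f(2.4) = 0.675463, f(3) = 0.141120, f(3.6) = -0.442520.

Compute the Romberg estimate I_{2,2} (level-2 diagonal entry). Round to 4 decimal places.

1.2590

I_{0,0} (trapezoid, 1 panel, h=2.4000): 0.587423
I_{1,0} (trapezoid, 2 panels, h=1.2000): 1.104267
I_{2,0} (trapezoid, 4 panels, h=0.6000): 1.221114
I_{1,1} = 1.104267 + (1.104267 − 0.587423)/3 = 1.276548
I_{2,1} = 1.221114 + (1.221114 − 1.104267)/3 = 1.260063
I_{2,2} = 1.260063 + (1.260063 − 1.276548)/15 = 1.258964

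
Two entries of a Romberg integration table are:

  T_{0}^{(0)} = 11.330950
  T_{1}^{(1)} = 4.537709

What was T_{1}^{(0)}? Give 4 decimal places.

6.2360

From T_{1}^{(1)} = (4·T_{1}^{(0)} − T_{0}^{(0)})/3, solve for T_{1}^{(0)}:
4·T_{1}^{(0)} = 3·4.537709 + 11.330950 = 24.944077
T_{1}^{(0)} = 6.236019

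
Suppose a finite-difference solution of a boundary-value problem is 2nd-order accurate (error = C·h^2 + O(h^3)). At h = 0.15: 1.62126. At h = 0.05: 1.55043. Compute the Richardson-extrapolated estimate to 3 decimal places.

The leading error scales as h^2; refining by a factor of 3 reduces it by 3^2 = 9.
Extrapolated value = (9·A(h/3) − A(h)) / (9 − 1)
= (9·1.55043 − 1.62126) / 8
= 12.33261 / 8 = 1.54158

1.542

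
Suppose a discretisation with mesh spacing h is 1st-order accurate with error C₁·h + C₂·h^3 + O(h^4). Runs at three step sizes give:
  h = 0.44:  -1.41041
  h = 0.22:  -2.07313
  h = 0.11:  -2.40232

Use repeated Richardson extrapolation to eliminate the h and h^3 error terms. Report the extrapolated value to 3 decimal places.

-2.731

First eliminate the h term (factor 2^1 = 2):
  B₁ = (2·(-2.07313) − (-1.41041))/1 = -2.73585
  B₂ = (2·(-2.40232) − (-2.07313))/1 = -2.73151
Then eliminate the h^3 term (factor 2^3 = 8):
  (8·(-2.73151) − (-2.73585))/7 = -2.73089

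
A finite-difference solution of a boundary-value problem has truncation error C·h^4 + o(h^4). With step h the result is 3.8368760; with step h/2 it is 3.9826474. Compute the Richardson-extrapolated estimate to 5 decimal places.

3.99237

Extrapolated value = (16·A(h/2) − A(h)) / (16 − 1)
= (16·3.9826474 − 3.8368760) / 15
= 59.8854824 / 15 = 3.9923655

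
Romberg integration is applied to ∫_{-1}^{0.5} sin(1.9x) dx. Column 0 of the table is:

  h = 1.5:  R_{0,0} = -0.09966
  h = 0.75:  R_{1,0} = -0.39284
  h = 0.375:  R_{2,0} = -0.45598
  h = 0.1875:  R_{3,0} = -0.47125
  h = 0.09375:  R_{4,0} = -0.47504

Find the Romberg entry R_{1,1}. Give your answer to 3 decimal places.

-0.491

R_{1,1} = -0.39284 + (-0.39284 − (-0.09966))/3 = -0.49057
(Column j=1 coincides with Simpson's rule on the same nodes.)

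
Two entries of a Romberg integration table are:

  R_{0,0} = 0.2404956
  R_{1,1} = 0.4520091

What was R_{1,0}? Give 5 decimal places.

From R_{1,1} = (4·R_{1,0} − R_{0,0})/3, solve for R_{1,0}:
4·R_{1,0} = 3·0.4520091 + 0.2404956 = 1.5965229
R_{1,0} = 0.3991307

0.39913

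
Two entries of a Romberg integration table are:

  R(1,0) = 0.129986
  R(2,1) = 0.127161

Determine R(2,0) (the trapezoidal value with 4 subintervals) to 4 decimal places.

From R(2,1) = (4·R(2,0) − R(1,0))/3, solve for R(2,0):
4·R(2,0) = 3·0.127161 + 0.129986 = 0.511469
R(2,0) = 0.127867

0.1279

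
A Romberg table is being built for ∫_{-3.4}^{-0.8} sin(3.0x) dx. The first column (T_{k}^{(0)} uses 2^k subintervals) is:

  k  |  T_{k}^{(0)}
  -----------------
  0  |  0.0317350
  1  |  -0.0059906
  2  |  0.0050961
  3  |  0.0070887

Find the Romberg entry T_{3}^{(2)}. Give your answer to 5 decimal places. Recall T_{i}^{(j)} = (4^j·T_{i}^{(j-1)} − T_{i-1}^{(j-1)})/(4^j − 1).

T_{2}^{(1)} = (4·0.0050961 − (-0.0059906)) / 3 = 0.0087917
T_{3}^{(1)} = 0.0070887 + (0.0070887 − 0.0050961)/3 = 0.0077529
T_{3}^{(2)} = 0.0077529 + (0.0077529 − 0.0087917)/15 = 0.0076836
(Column j=1 coincides with Simpson's rule on the same nodes.)

0.00768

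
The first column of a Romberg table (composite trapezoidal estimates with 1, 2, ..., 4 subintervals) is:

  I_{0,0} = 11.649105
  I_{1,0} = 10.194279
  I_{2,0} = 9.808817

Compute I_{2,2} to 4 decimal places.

Richardson extrapolation on the trapezoidal column (denominator 4−1=3):
I_{1,1} = 10.194279 + (10.194279 − 11.649105)/3 = 9.709337
I_{2,1} = 9.808817 + (9.808817 − 10.194279)/3 = 9.680330
I_{2,2} = (16·9.680330 − 9.709337) / 15 = 9.678396

9.6784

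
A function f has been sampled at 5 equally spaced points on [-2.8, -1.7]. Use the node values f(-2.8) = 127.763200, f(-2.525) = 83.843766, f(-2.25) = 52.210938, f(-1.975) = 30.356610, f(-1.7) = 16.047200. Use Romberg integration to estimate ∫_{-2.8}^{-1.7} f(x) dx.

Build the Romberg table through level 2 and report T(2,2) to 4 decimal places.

64.6264

T(0,0) (trapezoid, 1 panel, h=1.1000): 79.095720
T(1,0) (trapezoid, 2 panels, h=0.5500): 68.263876
T(2,0) (trapezoid, 4 panels, h=0.2750): 65.537041
T(1,1) = 68.263876 + (68.263876 − 79.095720)/3 = 64.653261
T(2,1) = 65.537041 + (65.537041 − 68.263876)/3 = 64.628096
T(2,2) = 64.628096 + (64.628096 − 64.653261)/15 = 64.626418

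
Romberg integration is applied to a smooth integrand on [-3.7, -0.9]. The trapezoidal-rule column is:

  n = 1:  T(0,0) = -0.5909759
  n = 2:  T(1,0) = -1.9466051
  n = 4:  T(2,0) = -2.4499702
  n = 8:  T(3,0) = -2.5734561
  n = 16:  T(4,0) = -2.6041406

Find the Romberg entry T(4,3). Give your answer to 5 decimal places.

Richardson extrapolation on the trapezoidal column (denominator 4−1=3):
T(2,1) = -2.4499702 + (-2.4499702 − (-1.9466051))/3 = -2.6177586
T(3,1) = (4·(-2.5734561) − (-2.4499702)) / 3 = -2.6146181
T(4,1) = (4·(-2.6041406) − (-2.5734561)) / 3 = -2.6143688
T(3,2) = -2.6146181 + (-2.6146181 − (-2.6177586))/15 = -2.6144087
T(4,2) = -2.6143688 + (-2.6143688 − (-2.6146181))/15 = -2.6143522
T(4,3) = (64·(-2.6143522) − (-2.6144087)) / 63 = -2.6143513

-2.61435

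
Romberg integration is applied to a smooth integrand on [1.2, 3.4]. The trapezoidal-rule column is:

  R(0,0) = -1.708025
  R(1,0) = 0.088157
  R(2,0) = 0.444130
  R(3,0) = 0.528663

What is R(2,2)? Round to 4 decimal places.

0.5545

Richardson extrapolation on the trapezoidal column (denominator 4−1=3):
R(1,1) = 0.088157 + (0.088157 − (-1.708025))/3 = 0.686884
R(2,1) = 0.444130 + (0.444130 − 0.088157)/3 = 0.562788
R(2,2) = (16·0.562788 − 0.686884) / 15 = 0.554515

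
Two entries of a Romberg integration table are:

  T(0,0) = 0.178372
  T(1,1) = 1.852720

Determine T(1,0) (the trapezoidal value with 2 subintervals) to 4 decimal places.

1.4341

From T(1,1) = (4·T(1,0) − T(0,0))/3, solve for T(1,0):
4·T(1,0) = 3·1.852720 + 0.178372 = 5.736532
T(1,0) = 1.434133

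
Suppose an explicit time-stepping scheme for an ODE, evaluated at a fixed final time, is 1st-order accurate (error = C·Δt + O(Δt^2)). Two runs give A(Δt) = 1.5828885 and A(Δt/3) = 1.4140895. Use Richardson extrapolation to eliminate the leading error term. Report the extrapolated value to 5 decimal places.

The leading error scales as Δt; refining by a factor of 3 reduces it by 3^1 = 3.
Extrapolated value = (3·A(Δt/3) − A(Δt)) / (3 − 1)
= (3·1.4140895 − 1.5828885) / 2
= 2.6593800 / 2 = 1.3296900

1.32969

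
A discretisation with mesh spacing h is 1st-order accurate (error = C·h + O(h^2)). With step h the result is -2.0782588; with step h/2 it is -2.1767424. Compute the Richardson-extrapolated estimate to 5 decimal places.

The leading error scales as h; refining by a factor of 2 reduces it by 2^1 = 2.
Extrapolated value = (2·A(h/2) − A(h)) / (2 − 1)
= (2·(-2.1767424) − (-2.0782588)) / 1
= -2.2752260 / 1 = -2.2752260

-2.27523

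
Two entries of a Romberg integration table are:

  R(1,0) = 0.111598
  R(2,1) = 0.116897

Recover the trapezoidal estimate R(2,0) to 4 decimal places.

From R(2,1) = (4·R(2,0) − R(1,0))/3, solve for R(2,0):
4·R(2,0) = 3·0.116897 + 0.111598 = 0.462289
R(2,0) = 0.115572

0.1156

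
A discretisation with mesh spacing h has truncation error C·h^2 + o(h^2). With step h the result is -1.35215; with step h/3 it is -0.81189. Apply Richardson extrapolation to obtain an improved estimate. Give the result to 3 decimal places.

Extrapolated value = (9·A(h/3) − A(h)) / (9 − 1)
= (9·(-0.81189) − (-1.35215)) / 8
= -5.95486 / 8 = -0.74436

-0.744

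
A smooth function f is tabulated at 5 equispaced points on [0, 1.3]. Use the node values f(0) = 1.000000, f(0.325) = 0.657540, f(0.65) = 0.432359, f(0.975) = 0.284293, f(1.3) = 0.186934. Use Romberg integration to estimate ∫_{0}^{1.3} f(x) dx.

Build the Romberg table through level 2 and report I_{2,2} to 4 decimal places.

0.6303

I_{0,0} (trapezoid, 1 panel, h=1.3000): 0.771507
I_{1,0} (trapezoid, 2 panels, h=0.6500): 0.666787
I_{2,0} (trapezoid, 4 panels, h=0.3250): 0.639489
I_{1,1} = 0.666787 + (0.666787 − 0.771507)/3 = 0.631880
I_{2,1} = 0.639489 + (0.639489 − 0.666787)/3 = 0.630390
I_{2,2} = 0.630390 + (0.630390 − 0.631880)/15 = 0.630291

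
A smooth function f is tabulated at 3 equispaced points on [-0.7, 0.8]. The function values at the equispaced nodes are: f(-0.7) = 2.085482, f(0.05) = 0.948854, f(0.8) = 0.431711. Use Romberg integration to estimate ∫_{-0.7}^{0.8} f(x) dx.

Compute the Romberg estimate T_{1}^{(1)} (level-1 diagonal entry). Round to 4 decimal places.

T_{0}^{(0)} (trapezoid, 1 panel, h=1.5000): 1.887895
T_{1}^{(0)} (trapezoid, 2 panels, h=0.7500): 1.655588
T_{1}^{(1)} = 1.655588 + (1.655588 − 1.887895)/3 = 1.578152

1.5782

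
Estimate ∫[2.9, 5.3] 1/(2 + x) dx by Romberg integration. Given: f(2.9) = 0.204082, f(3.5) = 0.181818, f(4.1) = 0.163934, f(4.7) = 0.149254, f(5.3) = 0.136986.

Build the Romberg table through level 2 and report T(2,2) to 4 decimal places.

T(0,0) (trapezoid, 1 panel, h=2.4000): 0.409282
T(1,0) (trapezoid, 2 panels, h=1.2000): 0.401362
T(2,0) (trapezoid, 4 panels, h=0.6000): 0.399324
T(1,1) = 0.401362 + (0.401362 − 0.409282)/3 = 0.398722
T(2,1) = 0.399324 + (0.399324 − 0.401362)/3 = 0.398645
T(2,2) = 0.398645 + (0.398645 − 0.398722)/15 = 0.398640

0.3986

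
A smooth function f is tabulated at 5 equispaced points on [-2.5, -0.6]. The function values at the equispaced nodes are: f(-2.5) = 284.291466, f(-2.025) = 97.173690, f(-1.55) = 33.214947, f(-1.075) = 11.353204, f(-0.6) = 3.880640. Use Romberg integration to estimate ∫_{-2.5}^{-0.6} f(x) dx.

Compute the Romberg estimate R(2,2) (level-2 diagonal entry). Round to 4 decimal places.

124.3158

R(0,0) (trapezoid, 1 panel, h=1.9000): 273.763501
R(1,0) (trapezoid, 2 panels, h=0.9500): 168.435950
R(2,0) (trapezoid, 4 panels, h=0.4750): 135.768250
R(1,1) = 168.435950 + (168.435950 − 273.763501)/3 = 133.326766
R(2,1) = 135.768250 + (135.768250 − 168.435950)/3 = 124.879017
R(2,2) = 124.879017 + (124.879017 − 133.326766)/15 = 124.315834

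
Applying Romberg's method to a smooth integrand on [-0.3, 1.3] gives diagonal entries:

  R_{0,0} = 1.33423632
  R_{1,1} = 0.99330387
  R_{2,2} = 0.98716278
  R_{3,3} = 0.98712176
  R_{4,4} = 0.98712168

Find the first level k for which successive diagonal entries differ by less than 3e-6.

|R_{1,1} − R_{0,0}| = 0.34093245 ≥ 3e-6
|R_{2,2} − R_{1,1}| = 0.00614109 ≥ 3e-6
|R_{3,3} − R_{2,2}| = 0.00004102 ≥ 3e-6
|R_{4,4} − R_{3,3}| = 0.00000008 < 3e-6

k = 4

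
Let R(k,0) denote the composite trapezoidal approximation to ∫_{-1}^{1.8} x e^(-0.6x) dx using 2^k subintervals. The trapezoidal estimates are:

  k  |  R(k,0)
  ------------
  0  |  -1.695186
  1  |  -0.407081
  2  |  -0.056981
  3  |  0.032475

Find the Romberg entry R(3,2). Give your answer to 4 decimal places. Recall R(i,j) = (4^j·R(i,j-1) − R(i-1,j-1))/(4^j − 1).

R(2,1) = -0.056981 + (-0.056981 − (-0.407081))/3 = 0.059719
R(3,1) = (4·0.032475 − (-0.056981)) / 3 = 0.062294
R(3,2) = 0.062294 + (0.062294 − 0.059719)/15 = 0.062466

0.0625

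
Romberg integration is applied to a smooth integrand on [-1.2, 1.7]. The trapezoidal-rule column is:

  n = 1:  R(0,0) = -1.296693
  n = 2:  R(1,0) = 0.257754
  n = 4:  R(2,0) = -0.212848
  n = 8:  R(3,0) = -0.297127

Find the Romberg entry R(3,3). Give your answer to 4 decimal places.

-0.3203

Richardson extrapolation on the trapezoidal column (denominator 4−1=3):
R(1,1) = 0.257754 + (0.257754 − (-1.296693))/3 = 0.775903
R(2,1) = (4·(-0.212848) − 0.257754) / 3 = -0.369715
R(3,1) = -0.297127 + (-0.297127 − (-0.212848))/3 = -0.325220
R(2,2) = (16·(-0.369715) − 0.775903) / 15 = -0.446090
R(3,2) = (16·(-0.325220) − (-0.369715)) / 15 = -0.322254
R(3,3) = (64·(-0.322254) − (-0.446090)) / 63 = -0.320288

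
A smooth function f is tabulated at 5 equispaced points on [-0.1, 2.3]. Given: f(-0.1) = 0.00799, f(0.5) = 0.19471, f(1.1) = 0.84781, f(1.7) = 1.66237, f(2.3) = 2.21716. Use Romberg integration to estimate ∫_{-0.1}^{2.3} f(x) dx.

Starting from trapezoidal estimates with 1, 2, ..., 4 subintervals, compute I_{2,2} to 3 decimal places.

I_{0,0} (trapezoid, 1 panel, h=2.4000): 2.67018
I_{1,0} (trapezoid, 2 panels, h=1.2000): 2.35246
I_{2,0} (trapezoid, 4 panels, h=0.6000): 2.29048
I_{1,1} = 2.35246 + (2.35246 − 2.67018)/3 = 2.24655
I_{2,1} = 2.29048 + (2.29048 − 2.35246)/3 = 2.26982
I_{2,2} = 2.26982 + (2.26982 − 2.24655)/15 = 2.27137

2.271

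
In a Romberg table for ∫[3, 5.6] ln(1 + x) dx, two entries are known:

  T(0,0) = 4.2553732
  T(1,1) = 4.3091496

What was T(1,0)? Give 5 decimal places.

4.29571

From T(1,1) = (4·T(1,0) − T(0,0))/3, solve for T(1,0):
4·T(1,0) = 3·4.3091496 + 4.2553732 = 17.1828220
T(1,0) = 4.2957055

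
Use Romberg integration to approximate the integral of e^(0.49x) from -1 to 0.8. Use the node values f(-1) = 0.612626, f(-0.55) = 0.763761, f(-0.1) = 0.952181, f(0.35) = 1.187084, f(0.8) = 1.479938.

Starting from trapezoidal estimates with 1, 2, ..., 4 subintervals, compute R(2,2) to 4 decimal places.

R(0,0) (trapezoid, 1 panel, h=1.8000): 1.883308
R(1,0) (trapezoid, 2 panels, h=0.9000): 1.798617
R(2,0) (trapezoid, 4 panels, h=0.4500): 1.777189
R(1,1) = 1.798617 + (1.798617 − 1.883308)/3 = 1.770387
R(2,1) = 1.777189 + (1.777189 − 1.798617)/3 = 1.770046
R(2,2) = 1.770046 + (1.770046 − 1.770387)/15 = 1.770023

1.7700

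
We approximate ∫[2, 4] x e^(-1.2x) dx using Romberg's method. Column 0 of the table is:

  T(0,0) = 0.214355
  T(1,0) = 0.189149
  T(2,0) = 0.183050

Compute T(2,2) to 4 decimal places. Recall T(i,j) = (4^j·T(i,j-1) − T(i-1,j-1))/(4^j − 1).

Richardson extrapolation on the trapezoidal column (denominator 4−1=3):
T(1,1) = 0.189149 + (0.189149 − 0.214355)/3 = 0.180747
T(2,1) = (4·0.183050 − 0.189149) / 3 = 0.181017
T(2,2) = (16·0.181017 − 0.180747) / 15 = 0.181035

0.1810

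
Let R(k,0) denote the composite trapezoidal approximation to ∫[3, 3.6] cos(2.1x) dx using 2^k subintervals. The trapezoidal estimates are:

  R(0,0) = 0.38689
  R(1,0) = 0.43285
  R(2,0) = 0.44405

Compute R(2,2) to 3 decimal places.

Richardson extrapolation on the trapezoidal column (denominator 4−1=3):
R(1,1) = 0.43285 + (0.43285 − 0.38689)/3 = 0.44817
R(2,1) = (4·0.44405 − 0.43285) / 3 = 0.44778
R(2,2) = (16·0.44778 − 0.44817) / 15 = 0.44775

0.448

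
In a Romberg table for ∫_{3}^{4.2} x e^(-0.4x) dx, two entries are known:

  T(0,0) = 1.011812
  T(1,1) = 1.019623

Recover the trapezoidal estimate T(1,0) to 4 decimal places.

From T(1,1) = (4·T(1,0) − T(0,0))/3, solve for T(1,0):
4·T(1,0) = 3·1.019623 + 1.011812 = 4.070681
T(1,0) = 1.017670

1.0177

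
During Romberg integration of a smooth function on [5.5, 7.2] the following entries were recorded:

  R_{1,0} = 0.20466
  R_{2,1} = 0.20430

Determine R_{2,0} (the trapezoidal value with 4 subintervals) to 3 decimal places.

0.204

From R_{2,1} = (4·R_{2,0} − R_{1,0})/3, solve for R_{2,0}:
4·R_{2,0} = 3·0.20430 + 0.20466 = 0.81756
R_{2,0} = 0.20439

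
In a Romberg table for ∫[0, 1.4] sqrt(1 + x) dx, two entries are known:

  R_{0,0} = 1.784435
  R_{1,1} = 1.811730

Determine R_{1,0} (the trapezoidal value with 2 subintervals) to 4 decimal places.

From R_{1,1} = (4·R_{1,0} − R_{0,0})/3, solve for R_{1,0}:
4·R_{1,0} = 3·1.811730 + 1.784435 = 7.219625
R_{1,0} = 1.804906

1.8049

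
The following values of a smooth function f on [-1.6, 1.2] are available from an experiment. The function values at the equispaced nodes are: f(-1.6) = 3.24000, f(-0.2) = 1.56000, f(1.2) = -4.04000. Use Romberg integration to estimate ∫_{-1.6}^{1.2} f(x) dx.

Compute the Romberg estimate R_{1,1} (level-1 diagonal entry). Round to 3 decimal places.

2.539

R_{0,0} (trapezoid, 1 panel, h=2.8000): -1.12000
R_{1,0} (trapezoid, 2 panels, h=1.4000): 1.62400
R_{1,1} = 1.62400 + (1.62400 − (-1.12000))/3 = 2.53867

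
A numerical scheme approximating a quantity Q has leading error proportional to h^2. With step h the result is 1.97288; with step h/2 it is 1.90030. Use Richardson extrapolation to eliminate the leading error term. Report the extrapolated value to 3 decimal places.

Extrapolated value = (4·A(h/2) − A(h)) / (4 − 1)
= (4·1.90030 − 1.97288) / 3
= 5.62832 / 3 = 1.87611

1.876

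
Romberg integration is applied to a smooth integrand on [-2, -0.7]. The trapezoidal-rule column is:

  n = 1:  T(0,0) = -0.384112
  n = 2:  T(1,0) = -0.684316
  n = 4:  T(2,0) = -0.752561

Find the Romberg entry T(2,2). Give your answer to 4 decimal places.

T(1,1) = (4·(-0.684316) − (-0.384112)) / 3 = -0.784384
T(2,1) = -0.752561 + (-0.752561 − (-0.684316))/3 = -0.775309
T(2,2) = (16·(-0.775309) − (-0.784384)) / 15 = -0.774704

-0.7747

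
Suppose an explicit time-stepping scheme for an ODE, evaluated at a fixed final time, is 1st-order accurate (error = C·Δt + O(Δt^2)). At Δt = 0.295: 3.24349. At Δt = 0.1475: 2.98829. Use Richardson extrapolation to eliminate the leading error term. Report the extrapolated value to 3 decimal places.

2.733

The leading error scales as Δt; refining by a factor of 2 reduces it by 2^1 = 2.
Extrapolated value = (2·A(Δt/2) − A(Δt)) / (2 − 1)
= (2·2.98829 − 3.24349) / 1
= 2.73309 / 1 = 2.73309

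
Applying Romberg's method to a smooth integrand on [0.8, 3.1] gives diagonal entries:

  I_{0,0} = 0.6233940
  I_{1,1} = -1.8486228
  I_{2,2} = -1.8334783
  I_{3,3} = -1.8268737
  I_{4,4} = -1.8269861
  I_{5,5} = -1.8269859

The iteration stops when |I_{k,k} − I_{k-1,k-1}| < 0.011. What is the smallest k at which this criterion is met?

|I_{1,1} − I_{0,0}| = 2.4720168 ≥ 0.011
|I_{2,2} − I_{1,1}| = 0.0151445 ≥ 0.011
|I_{3,3} − I_{2,2}| = 0.0066046 < 0.011

k = 3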